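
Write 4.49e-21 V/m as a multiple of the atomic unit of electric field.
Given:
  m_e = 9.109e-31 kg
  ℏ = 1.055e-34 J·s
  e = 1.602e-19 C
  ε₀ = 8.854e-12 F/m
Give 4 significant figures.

atomic unit of electric field: E_au = E_h/(e a₀) = m_e²e⁵/((4πε₀)³ℏ⁴) = 5.131e11 V/m.
4.49e-21 / 5.131e11 = 8.751e-33

8.751e-33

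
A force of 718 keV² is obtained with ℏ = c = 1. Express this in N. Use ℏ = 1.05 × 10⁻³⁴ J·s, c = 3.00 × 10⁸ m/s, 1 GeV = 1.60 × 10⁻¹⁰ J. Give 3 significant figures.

Force is [E]/[L] = [E]²/(ℏc); restore (ℏc)⁻¹.
1 GeV² → 1/(ℏc) × (1 GeV in J)² = 8.13 × 10⁵ N.
Convert the energy scale: 718 keV² = 7.18 × 10⁻¹⁰ GeV².
Result: 7.18 × 10⁻¹⁰ × 8.13 × 10⁵ = 5.84 × 10⁻⁴ N.

5.84 × 10⁻⁴ N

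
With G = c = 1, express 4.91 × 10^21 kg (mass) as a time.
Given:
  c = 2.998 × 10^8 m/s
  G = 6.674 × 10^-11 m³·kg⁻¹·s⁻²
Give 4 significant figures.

Mass → time via G/c³.
4.91 × 10^21 kg × (G/c³) = 1.216 × 10^-14 s

1.216 × 10^-14 s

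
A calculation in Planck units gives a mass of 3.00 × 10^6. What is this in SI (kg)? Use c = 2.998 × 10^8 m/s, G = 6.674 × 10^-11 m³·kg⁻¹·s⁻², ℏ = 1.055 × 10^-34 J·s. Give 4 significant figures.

One Planck mass: m_P = √(ℏc/G) = 2.177 × 10^-8 kg.
3.00 × 10^6 × 2.177 × 10^-8 kg = 0.06531 kg

0.06531 kg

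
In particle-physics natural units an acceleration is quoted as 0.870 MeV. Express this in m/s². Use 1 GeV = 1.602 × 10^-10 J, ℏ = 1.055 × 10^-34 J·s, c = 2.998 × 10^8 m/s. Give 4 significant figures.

Acceleration is [L]/[T]² = c·[E]/ℏ.
1 GeV → c/ℏ × (1 GeV in J) = 4.552 × 10^32 m/s².
Convert the energy scale: 0.870 MeV = 8.70 × 10^-4 GeV.
Result: 8.70 × 10^-4 × 4.552 × 10^32 = 3.961 × 10^29 m/s².

3.961 × 10^29 m/s²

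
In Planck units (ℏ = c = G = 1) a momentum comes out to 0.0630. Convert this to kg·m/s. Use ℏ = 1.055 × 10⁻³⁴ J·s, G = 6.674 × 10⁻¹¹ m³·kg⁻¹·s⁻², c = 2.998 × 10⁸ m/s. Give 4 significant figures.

0.4112 kg·m/s

One Planck momentum: p_P = √(ℏc³/G) = 6.527 kg·m/s.
0.0630 × 6.527 kg·m/s = 0.4112 kg·m/s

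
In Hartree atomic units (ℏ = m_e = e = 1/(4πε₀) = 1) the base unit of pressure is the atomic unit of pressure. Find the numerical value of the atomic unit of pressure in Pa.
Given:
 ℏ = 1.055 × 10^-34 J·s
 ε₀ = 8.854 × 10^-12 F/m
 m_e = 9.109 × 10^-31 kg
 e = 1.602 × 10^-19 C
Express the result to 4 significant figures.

P_au = E_h/a₀³ = m_e⁴e¹⁰/((4πε₀)⁵ℏ⁸)
E_h = 4.354 × 10^-18 J
a₀ = 5.297 × 10^-11 m
E_h/a₀³ = 2.929 × 10^13 Pa

2.929 × 10^13 Pa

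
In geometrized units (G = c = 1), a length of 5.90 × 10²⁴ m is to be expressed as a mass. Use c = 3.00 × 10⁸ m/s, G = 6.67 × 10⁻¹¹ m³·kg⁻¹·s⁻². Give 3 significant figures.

Length → mass via c²/G.
5.90 × 10²⁴ m × (c²/G) = 7.96 × 10⁵¹ kg

7.96 × 10⁵¹ kg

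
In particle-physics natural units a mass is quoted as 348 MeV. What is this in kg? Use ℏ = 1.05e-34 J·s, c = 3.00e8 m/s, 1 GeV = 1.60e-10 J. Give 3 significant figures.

6.19e-28 kg

Mass is [E]/c²; divide by c².
1 GeV → 1/c² × (1 GeV in J) = 1.78e-27 kg.
Convert the energy scale: 348 MeV = 0.348 GeV.
Result: 0.348 × 1.78e-27 = 6.19e-28 kg.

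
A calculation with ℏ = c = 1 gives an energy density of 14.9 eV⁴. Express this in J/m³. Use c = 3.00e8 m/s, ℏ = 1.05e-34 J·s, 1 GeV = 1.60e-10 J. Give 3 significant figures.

[E]/[L]³ = [E]⁴/(ℏc)³; restore (ℏc)⁻³.
1 GeV⁴ → 1/(ℏc)³ × (1 GeV in J)⁴ = 2.10e37 J/m³.
Convert the energy scale: 14.9 eV⁴ = 1.49e-35 GeV⁴.
Result: 1.49e-35 × 2.10e37 = 312 J/m³.

312 J/m³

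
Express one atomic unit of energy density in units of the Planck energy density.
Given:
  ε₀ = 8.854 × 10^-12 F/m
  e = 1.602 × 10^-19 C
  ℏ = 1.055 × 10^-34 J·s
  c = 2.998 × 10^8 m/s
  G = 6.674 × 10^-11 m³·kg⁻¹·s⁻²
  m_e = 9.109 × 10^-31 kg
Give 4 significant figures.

6.323 × 10^-101

atomic unit of energy density: u_au = E_h/a₀³ = m_e⁴e¹⁰/((4πε₀)⁵ℏ⁸) = 2.929 × 10^13 J/m³
Planck energy density: u_P = c⁷/(ℏG²) = 4.632 × 10^113 J/m³
ratio = 2.929 × 10^13 / 4.632 × 10^113 = 6.323 × 10^-101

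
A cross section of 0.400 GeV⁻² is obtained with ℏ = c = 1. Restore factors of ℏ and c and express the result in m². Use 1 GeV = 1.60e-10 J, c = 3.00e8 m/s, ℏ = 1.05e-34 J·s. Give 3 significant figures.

Area is [L]² = [E]⁻²·(ℏc)²; restore (ℏc)².
1 GeV⁻² → (ℏc)² × (1 GeV in J)⁻² = 3.88e-32 m².
Result: 0.400 × 3.88e-32 = 1.55e-32 m².

1.55e-32 m²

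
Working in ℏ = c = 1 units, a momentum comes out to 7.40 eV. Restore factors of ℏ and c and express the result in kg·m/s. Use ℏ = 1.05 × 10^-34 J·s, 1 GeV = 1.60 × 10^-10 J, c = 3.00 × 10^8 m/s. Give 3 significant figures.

Momentum is [E]/c; divide by c.
1 GeV → 1/c × (1 GeV in J) = 5.33 × 10^-19 kg·m/s.
Convert the energy scale: 7.40 eV = 7.40 × 10^-9 GeV.
Result: 7.40 × 10^-9 × 5.33 × 10^-19 = 3.95 × 10^-27 kg·m/s.

3.95 × 10^-27 kg·m/s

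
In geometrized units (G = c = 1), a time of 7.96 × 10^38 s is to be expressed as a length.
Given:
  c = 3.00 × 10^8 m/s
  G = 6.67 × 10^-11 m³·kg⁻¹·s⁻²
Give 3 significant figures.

2.39 × 10^47 m

Time → length via c.
7.96 × 10^38 s × (c) = 2.39 × 10^47 m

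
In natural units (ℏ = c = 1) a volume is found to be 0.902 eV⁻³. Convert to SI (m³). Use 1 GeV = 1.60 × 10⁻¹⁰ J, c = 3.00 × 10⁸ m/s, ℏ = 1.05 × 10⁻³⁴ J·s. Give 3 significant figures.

Volume is [L]³ = [E]⁻³·(ℏc)³.
1 GeV⁻³ → (ℏc)³ × (1 GeV in J)⁻³ = 7.63 × 10⁻⁴⁸ m³.
Convert the energy scale: 0.902 eV⁻³ = 9.02 × 10²⁶ GeV⁻³.
Result: 9.02 × 10²⁶ × 7.63 × 10⁻⁴⁸ = 6.88 × 10⁻²¹ m³.

6.88 × 10⁻²¹ m³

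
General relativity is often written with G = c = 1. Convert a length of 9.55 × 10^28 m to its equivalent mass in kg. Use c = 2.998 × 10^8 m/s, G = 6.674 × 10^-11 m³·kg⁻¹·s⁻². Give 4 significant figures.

1.286 × 10^56 kg

Length → mass via c²/G.
9.55 × 10^28 m × (c²/G) = 1.286 × 10^56 kg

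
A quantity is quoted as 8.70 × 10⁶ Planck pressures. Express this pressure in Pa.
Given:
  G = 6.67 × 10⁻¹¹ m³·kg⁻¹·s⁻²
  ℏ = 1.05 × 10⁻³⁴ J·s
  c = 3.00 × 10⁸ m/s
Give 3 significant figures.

4.07 × 10¹²⁰ Pa

One Planck pressure: p_P = c⁷/(ℏG²) = 4.68 × 10¹¹³ Pa.
8.70 × 10⁶ × 4.68 × 10¹¹³ Pa = 4.07 × 10¹²⁰ Pa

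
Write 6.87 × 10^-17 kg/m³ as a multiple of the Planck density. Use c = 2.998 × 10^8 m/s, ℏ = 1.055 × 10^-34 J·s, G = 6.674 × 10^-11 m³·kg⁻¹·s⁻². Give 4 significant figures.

1.333 × 10^-113

Planck density: ρ_P = c⁵/(ℏG²) = 5.154 × 10^96 kg/m³.
6.87 × 10^-17 / 5.154 × 10^96 = 1.333 × 10^-113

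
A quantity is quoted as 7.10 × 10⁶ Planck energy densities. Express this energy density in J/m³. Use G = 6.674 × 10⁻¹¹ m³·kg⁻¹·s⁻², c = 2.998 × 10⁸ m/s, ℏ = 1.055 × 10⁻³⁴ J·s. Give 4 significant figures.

3.289 × 10¹²⁰ J/m³

One Planck energy density: u_P = c⁷/(ℏG²) = 4.632 × 10¹¹³ J/m³.
7.10 × 10⁶ × 4.632 × 10¹¹³ J/m³ = 3.289 × 10¹²⁰ J/m³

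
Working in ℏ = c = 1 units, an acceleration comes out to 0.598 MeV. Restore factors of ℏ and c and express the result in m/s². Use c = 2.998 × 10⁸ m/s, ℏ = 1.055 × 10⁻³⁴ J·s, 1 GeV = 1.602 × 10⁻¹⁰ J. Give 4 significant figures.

2.722 × 10²⁹ m/s²

Acceleration is [L]/[T]² = c·[E]/ℏ.
1 GeV → c/ℏ × (1 GeV in J) = 4.552 × 10³² m/s².
Convert the energy scale: 0.598 MeV = 5.98 × 10⁻⁴ GeV.
Result: 5.98 × 10⁻⁴ × 4.552 × 10³² = 2.722 × 10²⁹ m/s².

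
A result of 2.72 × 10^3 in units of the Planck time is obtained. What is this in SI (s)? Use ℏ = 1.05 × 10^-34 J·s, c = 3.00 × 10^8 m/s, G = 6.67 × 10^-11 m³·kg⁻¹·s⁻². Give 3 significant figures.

One Planck time: t_P = √(ℏG/c⁵) = 5.37 × 10^-44 s.
2.72 × 10^3 × 5.37 × 10^-44 s = 1.46 × 10^-40 s

1.46 × 10^-40 s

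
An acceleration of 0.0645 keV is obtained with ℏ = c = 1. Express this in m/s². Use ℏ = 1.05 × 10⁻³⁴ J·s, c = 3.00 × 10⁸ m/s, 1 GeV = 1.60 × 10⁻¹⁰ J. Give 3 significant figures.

Acceleration is [L]/[T]² = c·[E]/ℏ.
1 GeV → c/ℏ × (1 GeV in J) = 4.57 × 10³² m/s².
Convert the energy scale: 0.0645 keV = 6.45 × 10⁻⁸ GeV.
Result: 6.45 × 10⁻⁸ × 4.57 × 10³² = 2.95 × 10²⁵ m/s².

2.95 × 10²⁵ m/s²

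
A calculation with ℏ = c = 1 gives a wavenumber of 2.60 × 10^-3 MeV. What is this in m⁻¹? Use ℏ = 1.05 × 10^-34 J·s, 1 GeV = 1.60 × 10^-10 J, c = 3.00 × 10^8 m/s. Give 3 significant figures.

Inverse length is [E]/(ℏc).
1 GeV → 1/(ℏc) × (1 GeV in J) = 5.08 × 10^15 m⁻¹.
Convert the energy scale: 2.60 × 10^-3 MeV = 2.60 × 10^-6 GeV.
Result: 2.60 × 10^-6 × 5.08 × 10^15 = 1.32 × 10^10 m⁻¹.

1.32 × 10^10 m⁻¹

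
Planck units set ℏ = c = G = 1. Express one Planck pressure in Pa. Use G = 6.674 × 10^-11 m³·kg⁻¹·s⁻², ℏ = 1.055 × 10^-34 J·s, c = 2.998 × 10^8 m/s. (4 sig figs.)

4.632 × 10^113 Pa

From ℏ = c = G = 1 the pressure scale is p_P = c⁷/(ℏG²).
  = 2.177 × 10^59 / 4.699 × 10^-55
  = 4.632 × 10^113 Pa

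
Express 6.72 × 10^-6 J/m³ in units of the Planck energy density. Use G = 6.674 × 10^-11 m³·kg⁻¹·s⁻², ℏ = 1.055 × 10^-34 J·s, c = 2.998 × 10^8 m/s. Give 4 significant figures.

1.451 × 10^-119

Planck energy density: u_P = c⁷/(ℏG²) = 4.632 × 10^113 J/m³.
6.72 × 10^-6 / 4.632 × 10^113 = 1.451 × 10^-119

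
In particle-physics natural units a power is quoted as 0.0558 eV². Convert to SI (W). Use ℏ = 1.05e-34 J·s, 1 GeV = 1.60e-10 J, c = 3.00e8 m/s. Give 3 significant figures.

1.36e-5 W

Power is [E]/[T] = [E]²/ℏ.
1 GeV² → 1/ℏ × (1 GeV in J)² = 2.44e14 W.
Convert the energy scale: 0.0558 eV² = 5.58e-20 GeV².
Result: 5.58e-20 × 2.44e14 = 1.36e-5 W.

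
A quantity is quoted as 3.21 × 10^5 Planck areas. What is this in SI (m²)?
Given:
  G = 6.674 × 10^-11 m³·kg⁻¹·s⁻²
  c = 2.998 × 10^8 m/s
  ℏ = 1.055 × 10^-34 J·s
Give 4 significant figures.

8.388 × 10^-65 m²

One Planck area: A_P = ℏG/c³ = 2.613 × 10^-70 m².
3.21 × 10^5 × 2.613 × 10^-70 m² = 8.388 × 10^-65 m²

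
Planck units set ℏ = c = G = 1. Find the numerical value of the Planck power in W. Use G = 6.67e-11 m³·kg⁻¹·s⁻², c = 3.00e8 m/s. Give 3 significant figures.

Dimensional analysis gives P_P = c⁵/G.
  = 2.43e42 / 6.67e-11
  = 3.64e52 W

3.64e52 W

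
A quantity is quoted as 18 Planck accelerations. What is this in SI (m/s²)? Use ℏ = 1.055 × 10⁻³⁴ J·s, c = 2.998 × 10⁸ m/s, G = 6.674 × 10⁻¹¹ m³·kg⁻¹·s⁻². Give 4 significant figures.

1.001 × 10⁵³ m/s²

One Planck acceleration: a_P = √(c⁷/(ℏG)) = 5.560 × 10⁵¹ m/s².
18 × 5.560 × 10⁵¹ m/s² = 1.001 × 10⁵³ m/s²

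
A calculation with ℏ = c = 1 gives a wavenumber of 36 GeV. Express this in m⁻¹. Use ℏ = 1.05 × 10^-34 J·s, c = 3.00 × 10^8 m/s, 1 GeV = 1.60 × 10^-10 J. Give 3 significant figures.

1.83 × 10^17 m⁻¹

Inverse length is [E]/(ℏc).
1 GeV → 1/(ℏc) × (1 GeV in J) = 5.08 × 10^15 m⁻¹.
Result: 36 × 5.08 × 10^15 = 1.83 × 10^17 m⁻¹.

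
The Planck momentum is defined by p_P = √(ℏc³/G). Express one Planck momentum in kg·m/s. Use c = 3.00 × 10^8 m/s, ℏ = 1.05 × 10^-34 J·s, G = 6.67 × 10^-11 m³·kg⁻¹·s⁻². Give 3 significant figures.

p_P = √(ℏc³/G)
  = √(42.5)
  = 6.52 kg·m/s

6.52 kg·m/s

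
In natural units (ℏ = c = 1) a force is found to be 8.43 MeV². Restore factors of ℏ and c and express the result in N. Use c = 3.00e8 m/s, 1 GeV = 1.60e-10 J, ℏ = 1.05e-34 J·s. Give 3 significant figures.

Force is [E]/[L] = [E]²/(ℏc); restore (ℏc)⁻¹.
1 GeV² → 1/(ℏc) × (1 GeV in J)² = 8.13e5 N.
Convert the energy scale: 8.43 MeV² = 8.43e-6 GeV².
Result: 8.43e-6 × 8.13e5 = 6.85 N.

6.85 N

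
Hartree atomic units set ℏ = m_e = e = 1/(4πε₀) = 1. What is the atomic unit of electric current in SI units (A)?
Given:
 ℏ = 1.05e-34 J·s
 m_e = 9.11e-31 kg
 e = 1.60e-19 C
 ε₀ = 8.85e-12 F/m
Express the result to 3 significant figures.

6.67e-3 A

From ℏ = m_e = e = 1/(4πε₀) = 1 the current scale is I_au = e E_h/ℏ = m_e e⁵/((4πε₀)²ℏ³).
E_h = 4.38e-18 J
e·E_h/ℏ = 6.67e-3 A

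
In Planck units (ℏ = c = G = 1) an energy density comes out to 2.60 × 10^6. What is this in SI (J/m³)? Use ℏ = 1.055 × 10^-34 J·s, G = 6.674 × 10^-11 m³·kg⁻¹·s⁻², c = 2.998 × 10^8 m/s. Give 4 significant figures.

1.204 × 10^120 J/m³

One Planck energy density: u_P = c⁷/(ℏG²) = 4.632 × 10^113 J/m³.
2.60 × 10^6 × 4.632 × 10^113 J/m³ = 1.204 × 10^120 J/m³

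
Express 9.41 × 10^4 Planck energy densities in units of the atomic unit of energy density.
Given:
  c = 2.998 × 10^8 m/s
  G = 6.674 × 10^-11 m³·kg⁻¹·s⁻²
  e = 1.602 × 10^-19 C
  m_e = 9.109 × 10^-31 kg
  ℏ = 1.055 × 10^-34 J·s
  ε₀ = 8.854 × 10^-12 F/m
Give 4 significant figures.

Planck energy density: u_P = c⁷/(ℏG²) = 4.632 × 10^113 J/m³
atomic unit of energy density: u_au = E_h/a₀³ = m_e⁴e¹⁰/((4πε₀)⁵ℏ⁸) = 2.929 × 10^13 J/m³
9.41 × 10^4 × 4.632 × 10^113 / 2.929 × 10^13 = 1.488 × 10^105

1.488 × 10^105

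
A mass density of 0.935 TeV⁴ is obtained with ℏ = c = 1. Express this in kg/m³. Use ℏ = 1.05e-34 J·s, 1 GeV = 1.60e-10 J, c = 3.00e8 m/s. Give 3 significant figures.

2.18e32 kg/m³

Mass density is [E]/(c²[L]³) = [E]⁴/(ℏ³c⁵).
1 GeV⁴ → 1/(ℏ³c⁵) × (1 GeV in J)⁴ = 2.33e20 kg/m³.
Convert the energy scale: 0.935 TeV⁴ = 9.35e11 GeV⁴.
Result: 9.35e11 × 2.33e20 = 2.18e32 kg/m³.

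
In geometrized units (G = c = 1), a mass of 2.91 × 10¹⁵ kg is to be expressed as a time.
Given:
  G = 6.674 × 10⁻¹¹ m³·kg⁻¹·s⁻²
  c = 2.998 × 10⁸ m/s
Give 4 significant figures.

Mass → time via G/c³.
2.91 × 10¹⁵ kg × (G/c³) = 7.207 × 10⁻²¹ s

7.207 × 10⁻²¹ s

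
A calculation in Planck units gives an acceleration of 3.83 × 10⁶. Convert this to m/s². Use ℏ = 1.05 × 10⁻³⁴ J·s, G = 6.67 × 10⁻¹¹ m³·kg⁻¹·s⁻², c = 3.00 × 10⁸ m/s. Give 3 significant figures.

2.14 × 10⁵⁸ m/s²

One Planck acceleration: a_P = √(c⁷/(ℏG)) = 5.59 × 10⁵¹ m/s².
3.83 × 10⁶ × 5.59 × 10⁵¹ m/s² = 2.14 × 10⁵⁸ m/s²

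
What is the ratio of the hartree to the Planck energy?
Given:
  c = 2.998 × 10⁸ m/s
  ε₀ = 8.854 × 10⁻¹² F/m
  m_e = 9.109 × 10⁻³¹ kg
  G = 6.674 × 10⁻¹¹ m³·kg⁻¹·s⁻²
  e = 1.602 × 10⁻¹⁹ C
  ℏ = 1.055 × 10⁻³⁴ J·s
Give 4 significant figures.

2.225 × 10⁻²⁷

hartree: E_h = m_e e⁴/(4πε₀ℏ)² = 4.354 × 10⁻¹⁸ J
Planck energy: E_P = √(ℏc⁵/G) = 1.957 × 10⁹ J
ratio = 4.354 × 10⁻¹⁸ / 1.957 × 10⁹ = 2.225 × 10⁻²⁷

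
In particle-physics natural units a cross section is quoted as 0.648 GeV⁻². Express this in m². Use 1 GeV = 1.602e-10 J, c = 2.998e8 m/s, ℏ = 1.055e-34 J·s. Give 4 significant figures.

2.526e-32 m²

Area is [L]² = [E]⁻²·(ℏc)²; restore (ℏc)².
1 GeV⁻² → (ℏc)² × (1 GeV in J)⁻² = 3.898e-32 m².
Result: 0.648 × 3.898e-32 = 2.526e-32 m².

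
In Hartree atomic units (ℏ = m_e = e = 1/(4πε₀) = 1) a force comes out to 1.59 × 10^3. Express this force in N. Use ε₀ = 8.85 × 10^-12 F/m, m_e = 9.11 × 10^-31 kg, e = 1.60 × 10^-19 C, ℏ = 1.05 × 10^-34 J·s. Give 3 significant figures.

1.32 × 10^-4 N

One atomic unit of force: F_au = E_h/a₀ = m_e²e⁶/((4πε₀)³ℏ⁴) = 8.33 × 10^-8 N.
1.59 × 10^3 × 8.33 × 10^-8 N = 1.32 × 10^-4 N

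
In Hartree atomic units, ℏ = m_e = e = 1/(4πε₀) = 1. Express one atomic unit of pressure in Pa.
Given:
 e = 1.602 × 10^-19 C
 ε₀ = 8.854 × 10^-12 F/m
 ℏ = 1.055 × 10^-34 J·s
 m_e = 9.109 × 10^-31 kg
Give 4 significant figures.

2.929 × 10^13 Pa

From ℏ = m_e = e = 1/(4πε₀) = 1 the pressure scale is P_au = E_h/a₀³ = m_e⁴e¹⁰/((4πε₀)⁵ℏ⁸).
E_h = 4.354 × 10^-18 J
a₀ = 5.297 × 10^-11 m
E_h/a₀³ = 2.929 × 10^13 Pa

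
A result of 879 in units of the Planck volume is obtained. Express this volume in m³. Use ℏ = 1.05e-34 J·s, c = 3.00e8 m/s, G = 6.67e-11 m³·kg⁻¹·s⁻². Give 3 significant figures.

3.67e-102 m³

One Planck volume: V_P = (ℏG/c³)^(3/2) = 4.18e-105 m³.
879 × 4.18e-105 m³ = 3.67e-102 m³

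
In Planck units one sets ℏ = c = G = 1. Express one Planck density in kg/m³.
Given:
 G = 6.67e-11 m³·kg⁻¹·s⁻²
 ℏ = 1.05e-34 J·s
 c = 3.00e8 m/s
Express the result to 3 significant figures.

5.20e96 kg/m³

ρ_P = c⁵/(ℏG²)
  = 2.43e42 / 4.67e-55
  = 5.20e96 kg/m³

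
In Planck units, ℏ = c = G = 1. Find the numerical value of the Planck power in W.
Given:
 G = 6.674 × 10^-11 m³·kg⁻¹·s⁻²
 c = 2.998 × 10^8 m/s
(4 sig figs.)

Dimensional analysis gives P_P = c⁵/G.
  = 2.422 × 10^42 / 6.674 × 10^-11
  = 3.629 × 10^52 W

3.629 × 10^52 W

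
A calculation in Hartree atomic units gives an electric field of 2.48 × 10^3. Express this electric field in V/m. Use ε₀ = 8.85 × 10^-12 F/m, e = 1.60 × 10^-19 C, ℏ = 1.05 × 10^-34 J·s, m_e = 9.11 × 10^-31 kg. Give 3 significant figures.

1.29 × 10^15 V/m

One atomic unit of electric field: E_au = E_h/(e a₀) = m_e²e⁵/((4πε₀)³ℏ⁴) = 5.20 × 10^11 V/m.
2.48 × 10^3 × 5.20 × 10^11 V/m = 1.29 × 10^15 V/m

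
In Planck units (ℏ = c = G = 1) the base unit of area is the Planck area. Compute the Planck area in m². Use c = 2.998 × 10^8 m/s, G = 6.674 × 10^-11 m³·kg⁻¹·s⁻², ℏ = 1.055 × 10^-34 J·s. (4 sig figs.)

A_P = ℏG/c³
  = 7.041 × 10^-45 / 2.695 × 10^25
  = 2.613 × 10^-70 m²

2.613 × 10^-70 m²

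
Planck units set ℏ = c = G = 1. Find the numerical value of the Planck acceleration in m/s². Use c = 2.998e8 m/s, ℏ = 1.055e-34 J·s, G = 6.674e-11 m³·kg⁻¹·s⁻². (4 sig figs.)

5.560e51 m/s²

Dimensional analysis gives a_P = √(c⁷/(ℏG)).
  = √(3.092e103)
  = 5.560e51 m/s²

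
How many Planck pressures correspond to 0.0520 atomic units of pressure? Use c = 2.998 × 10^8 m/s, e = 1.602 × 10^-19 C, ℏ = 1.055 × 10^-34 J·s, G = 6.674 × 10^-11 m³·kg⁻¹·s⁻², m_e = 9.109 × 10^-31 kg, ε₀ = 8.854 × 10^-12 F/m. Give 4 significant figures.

atomic unit of pressure: P_au = E_h/a₀³ = m_e⁴e¹⁰/((4πε₀)⁵ℏ⁸) = 2.929 × 10^13 Pa
Planck pressure: p_P = c⁷/(ℏG²) = 4.632 × 10^113 Pa
0.0520 × 2.929 × 10^13 / 4.632 × 10^113 = 3.288 × 10^-102

3.288 × 10^-102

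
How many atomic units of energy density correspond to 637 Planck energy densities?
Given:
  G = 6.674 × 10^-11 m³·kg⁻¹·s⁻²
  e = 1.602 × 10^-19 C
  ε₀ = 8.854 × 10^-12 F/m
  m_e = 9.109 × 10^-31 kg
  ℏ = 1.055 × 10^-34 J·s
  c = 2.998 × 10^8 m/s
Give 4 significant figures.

1.007 × 10^103

Planck energy density: u_P = c⁷/(ℏG²) = 4.632 × 10^113 J/m³
atomic unit of energy density: u_au = E_h/a₀³ = m_e⁴e¹⁰/((4πε₀)⁵ℏ⁸) = 2.929 × 10^13 J/m³
637 × 4.632 × 10^113 / 2.929 × 10^13 = 1.007 × 10^103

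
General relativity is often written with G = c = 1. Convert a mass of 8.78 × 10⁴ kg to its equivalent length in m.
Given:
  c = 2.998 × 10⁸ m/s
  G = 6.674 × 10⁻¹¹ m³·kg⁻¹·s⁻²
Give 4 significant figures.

6.520 × 10⁻²³ m

In G = c = 1 units mass has dimensions of length; the conversion factor is G/c².
8.78 × 10⁴ kg × (G/c²) = 6.520 × 10⁻²³ m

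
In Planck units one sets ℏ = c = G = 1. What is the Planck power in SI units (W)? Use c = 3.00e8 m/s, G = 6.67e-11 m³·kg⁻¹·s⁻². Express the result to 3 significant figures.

P_P = c⁵/G
  = 2.43e42 / 6.67e-11
  = 3.64e52 W

3.64e52 W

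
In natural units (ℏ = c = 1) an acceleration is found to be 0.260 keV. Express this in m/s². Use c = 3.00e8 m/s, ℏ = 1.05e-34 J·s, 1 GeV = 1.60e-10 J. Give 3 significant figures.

1.19e26 m/s²

Acceleration is [L]/[T]² = c·[E]/ℏ.
1 GeV → c/ℏ × (1 GeV in J) = 4.57e32 m/s².
Convert the energy scale: 0.260 keV = 2.60e-7 GeV.
Result: 2.60e-7 × 4.57e32 = 1.19e26 m/s².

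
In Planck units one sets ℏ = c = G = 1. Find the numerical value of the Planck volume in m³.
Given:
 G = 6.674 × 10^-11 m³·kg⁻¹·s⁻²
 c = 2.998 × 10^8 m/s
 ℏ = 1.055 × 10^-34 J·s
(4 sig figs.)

V_P = (ℏG/c³)^(3/2)
  = √(1.784 × 10^-209)
  = 4.224 × 10^-105 m³

4.224 × 10^-105 m³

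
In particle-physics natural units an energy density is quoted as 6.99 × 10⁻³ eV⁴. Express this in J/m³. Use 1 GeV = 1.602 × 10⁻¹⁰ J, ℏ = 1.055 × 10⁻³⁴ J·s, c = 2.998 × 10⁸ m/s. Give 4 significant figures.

[E]/[L]³ = [E]⁴/(ℏc)³; restore (ℏc)⁻³.
1 GeV⁴ → 1/(ℏc)³ × (1 GeV in J)⁴ = 2.082 × 10³⁷ J/m³.
Convert the energy scale: 6.99 × 10⁻³ eV⁴ = 6.99 × 10⁻³⁹ GeV⁴.
Result: 6.99 × 10⁻³⁹ × 2.082 × 10³⁷ = 0.1455 J/m³.

0.1455 J/m³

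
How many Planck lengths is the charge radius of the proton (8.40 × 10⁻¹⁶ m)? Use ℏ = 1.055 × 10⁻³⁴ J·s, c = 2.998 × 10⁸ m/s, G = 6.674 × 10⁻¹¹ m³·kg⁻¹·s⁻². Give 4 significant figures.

Planck length: ℓ_P = √(ℏG/c³) = 1.616 × 10⁻³⁵ m.
8.40 × 10⁻¹⁶ / 1.616 × 10⁻³⁵ = 5.196 × 10¹⁹

5.196 × 10¹⁹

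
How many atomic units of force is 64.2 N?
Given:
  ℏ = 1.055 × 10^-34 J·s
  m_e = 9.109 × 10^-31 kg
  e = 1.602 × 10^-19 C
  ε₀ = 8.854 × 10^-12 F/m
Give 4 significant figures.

7.810 × 10^8

atomic unit of force: F_au = E_h/a₀ = m_e²e⁶/((4πε₀)³ℏ⁴) = 8.220 × 10^-8 N.
64.2 / 8.220 × 10^-8 = 7.810 × 10^8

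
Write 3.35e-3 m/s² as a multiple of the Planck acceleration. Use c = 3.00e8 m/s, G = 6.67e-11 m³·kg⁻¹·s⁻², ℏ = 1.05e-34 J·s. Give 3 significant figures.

Planck acceleration: a_P = √(c⁷/(ℏG)) = 5.59e51 m/s².
3.35e-3 / 5.59e51 = 5.99e-55

5.99e-55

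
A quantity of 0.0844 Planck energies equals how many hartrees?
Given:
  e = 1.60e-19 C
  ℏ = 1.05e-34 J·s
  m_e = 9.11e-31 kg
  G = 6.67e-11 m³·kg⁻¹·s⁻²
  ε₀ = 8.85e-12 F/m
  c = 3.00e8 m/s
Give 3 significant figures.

Planck energy: E_P = √(ℏc⁵/G) = 1.96e9 J
hartree: E_h = m_e e⁴/(4πε₀ℏ)² = 4.38e-18 J
0.0844 × 1.96e9 / 4.38e-18 = 3.77e25

3.77e25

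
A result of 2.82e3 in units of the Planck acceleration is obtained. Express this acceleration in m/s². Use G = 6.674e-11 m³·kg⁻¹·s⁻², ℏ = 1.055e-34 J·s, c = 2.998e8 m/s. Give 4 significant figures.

One Planck acceleration: a_P = √(c⁷/(ℏG)) = 5.560e51 m/s².
2.82e3 × 5.560e51 m/s² = 1.568e55 m/s²

1.568e55 m/s²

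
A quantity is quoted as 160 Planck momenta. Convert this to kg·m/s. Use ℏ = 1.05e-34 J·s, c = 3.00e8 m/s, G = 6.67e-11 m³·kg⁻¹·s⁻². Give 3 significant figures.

One Planck momentum: p_P = √(ℏc³/G) = 6.52 kg·m/s.
160 × 6.52 kg·m/s = 1.04e3 kg·m/s

1.04e3 kg·m/s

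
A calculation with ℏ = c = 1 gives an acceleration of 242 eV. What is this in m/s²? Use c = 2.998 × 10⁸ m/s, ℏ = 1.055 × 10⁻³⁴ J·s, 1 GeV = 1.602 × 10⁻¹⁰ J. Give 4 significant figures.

Acceleration is [L]/[T]² = c·[E]/ℏ.
1 GeV → c/ℏ × (1 GeV in J) = 4.552 × 10³² m/s².
Convert the energy scale: 242 eV = 2.42 × 10⁻⁷ GeV.
Result: 2.42 × 10⁻⁷ × 4.552 × 10³² = 1.102 × 10²⁶ m/s².

1.102 × 10²⁶ m/s²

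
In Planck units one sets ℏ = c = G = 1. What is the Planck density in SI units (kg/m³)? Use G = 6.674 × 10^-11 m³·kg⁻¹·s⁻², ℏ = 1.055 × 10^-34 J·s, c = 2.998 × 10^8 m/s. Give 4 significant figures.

ρ_P = c⁵/(ℏG²)
  = 2.422 × 10^42 / 4.699 × 10^-55
  = 5.154 × 10^96 kg/m³

5.154 × 10^96 kg/m³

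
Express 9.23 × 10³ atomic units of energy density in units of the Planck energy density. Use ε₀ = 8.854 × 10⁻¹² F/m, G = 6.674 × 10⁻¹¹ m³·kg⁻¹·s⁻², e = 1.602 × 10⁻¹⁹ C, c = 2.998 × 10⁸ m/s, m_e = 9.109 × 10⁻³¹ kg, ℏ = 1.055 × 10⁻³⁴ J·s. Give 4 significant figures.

5.836 × 10⁻⁹⁷

atomic unit of energy density: u_au = E_h/a₀³ = m_e⁴e¹⁰/((4πε₀)⁵ℏ⁸) = 2.929 × 10¹³ J/m³
Planck energy density: u_P = c⁷/(ℏG²) = 4.632 × 10¹¹³ J/m³
9.23 × 10³ × 2.929 × 10¹³ / 4.632 × 10¹¹³ = 5.836 × 10⁻⁹⁷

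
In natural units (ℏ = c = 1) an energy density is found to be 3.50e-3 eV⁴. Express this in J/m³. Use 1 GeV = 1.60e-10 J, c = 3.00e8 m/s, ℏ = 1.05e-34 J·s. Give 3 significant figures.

0.0734 J/m³

[E]/[L]³ = [E]⁴/(ℏc)³; restore (ℏc)⁻³.
1 GeV⁴ → 1/(ℏc)³ × (1 GeV in J)⁴ = 2.10e37 J/m³.
Convert the energy scale: 3.50e-3 eV⁴ = 3.50e-39 GeV⁴.
Result: 3.50e-39 × 2.10e37 = 0.0734 J/m³.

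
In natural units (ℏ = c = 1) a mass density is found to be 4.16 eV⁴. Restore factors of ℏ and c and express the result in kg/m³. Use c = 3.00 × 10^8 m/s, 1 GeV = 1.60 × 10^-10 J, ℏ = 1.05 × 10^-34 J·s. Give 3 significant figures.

Mass density is [E]/(c²[L]³) = [E]⁴/(ℏ³c⁵).
1 GeV⁴ → 1/(ℏ³c⁵) × (1 GeV in J)⁴ = 2.33 × 10^20 kg/m³.
Convert the energy scale: 4.16 eV⁴ = 4.16 × 10^-36 GeV⁴.
Result: 4.16 × 10^-36 × 2.33 × 10^20 = 9.69 × 10^-16 kg/m³.

9.69 × 10^-16 kg/m³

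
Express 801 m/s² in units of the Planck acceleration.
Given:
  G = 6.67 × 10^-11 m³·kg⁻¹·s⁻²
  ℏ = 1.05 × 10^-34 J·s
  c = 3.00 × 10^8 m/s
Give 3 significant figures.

1.43 × 10^-49

Planck acceleration: a_P = √(c⁷/(ℏG)) = 5.59 × 10^51 m/s².
801 / 5.59 × 10^51 = 1.43 × 10^-49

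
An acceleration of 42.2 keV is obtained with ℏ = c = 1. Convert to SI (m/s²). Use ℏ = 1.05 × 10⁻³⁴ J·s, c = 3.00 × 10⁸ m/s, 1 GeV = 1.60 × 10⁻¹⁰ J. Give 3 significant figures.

Acceleration is [L]/[T]² = c·[E]/ℏ.
1 GeV → c/ℏ × (1 GeV in J) = 4.57 × 10³² m/s².
Convert the energy scale: 42.2 keV = 4.22 × 10⁻⁵ GeV.
Result: 4.22 × 10⁻⁵ × 4.57 × 10³² = 1.93 × 10²⁸ m/s².

1.93 × 10²⁸ m/s²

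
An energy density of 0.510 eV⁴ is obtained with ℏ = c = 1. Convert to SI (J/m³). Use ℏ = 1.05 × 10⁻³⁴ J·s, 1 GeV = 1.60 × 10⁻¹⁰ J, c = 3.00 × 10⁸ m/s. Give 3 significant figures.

[E]/[L]³ = [E]⁴/(ℏc)³; restore (ℏc)⁻³.
1 GeV⁴ → 1/(ℏc)³ × (1 GeV in J)⁴ = 2.10 × 10³⁷ J/m³.
Convert the energy scale: 0.510 eV⁴ = 5.10 × 10⁻³⁷ GeV⁴.
Result: 5.10 × 10⁻³⁷ × 2.10 × 10³⁷ = 10.7 J/m³.

10.7 J/m³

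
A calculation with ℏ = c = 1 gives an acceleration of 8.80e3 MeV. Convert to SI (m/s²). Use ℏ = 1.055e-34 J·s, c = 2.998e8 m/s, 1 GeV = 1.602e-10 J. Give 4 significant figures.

Acceleration is [L]/[T]² = c·[E]/ℏ.
1 GeV → c/ℏ × (1 GeV in J) = 4.552e32 m/s².
Convert the energy scale: 8.80e3 MeV = 8.80 GeV.
Result: 8.80 × 4.552e32 = 4.006e33 m/s².

4.006e33 m/s²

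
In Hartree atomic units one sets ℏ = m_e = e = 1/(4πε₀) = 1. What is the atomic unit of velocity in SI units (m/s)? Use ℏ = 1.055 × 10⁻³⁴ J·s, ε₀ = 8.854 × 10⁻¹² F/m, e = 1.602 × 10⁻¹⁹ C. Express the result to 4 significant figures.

2.186 × 10⁶ m/s

v_au = e²/(4πε₀ℏ)
  = 2.566 × 10⁻³⁸ / 1.174 × 10⁻⁴⁴
  = 2.186 × 10⁶ m/s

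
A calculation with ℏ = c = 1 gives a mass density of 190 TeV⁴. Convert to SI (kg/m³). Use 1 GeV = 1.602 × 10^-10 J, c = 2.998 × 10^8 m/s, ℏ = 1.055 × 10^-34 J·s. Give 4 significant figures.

Mass density is [E]/(c²[L]³) = [E]⁴/(ℏ³c⁵).
1 GeV⁴ → 1/(ℏ³c⁵) × (1 GeV in J)⁴ = 2.316 × 10^20 kg/m³.
Convert the energy scale: 190 TeV⁴ = 1.90 × 10^14 GeV⁴.
Result: 1.90 × 10^14 × 2.316 × 10^20 = 4.400 × 10^34 kg/m³.

4.400 × 10^34 kg/m³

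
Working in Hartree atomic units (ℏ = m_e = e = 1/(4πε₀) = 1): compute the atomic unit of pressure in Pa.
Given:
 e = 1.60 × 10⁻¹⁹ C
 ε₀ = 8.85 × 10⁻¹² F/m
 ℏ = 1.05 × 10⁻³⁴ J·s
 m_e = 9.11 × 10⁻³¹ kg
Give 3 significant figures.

Dimensional analysis gives P_au = E_h/a₀³ = m_e⁴e¹⁰/((4πε₀)⁵ℏ⁸).
E_h = 4.38 × 10⁻¹⁸ J
a₀ = 5.26 × 10⁻¹¹ m
E_h/a₀³ = 3.01 × 10¹³ Pa

3.01 × 10¹³ Pa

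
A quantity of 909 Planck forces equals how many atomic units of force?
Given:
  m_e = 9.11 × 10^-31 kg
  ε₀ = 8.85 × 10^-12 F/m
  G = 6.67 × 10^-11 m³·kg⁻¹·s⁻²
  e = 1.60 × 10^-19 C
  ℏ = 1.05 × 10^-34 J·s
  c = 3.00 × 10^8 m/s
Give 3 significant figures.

1.33 × 10^54

Planck force: F_P = c⁴/G = 1.21 × 10^44 N
atomic unit of force: F_au = E_h/a₀ = m_e²e⁶/((4πε₀)³ℏ⁴) = 8.33 × 10^-8 N
909 × 1.21 × 10^44 / 8.33 × 10^-8 = 1.33 × 10^54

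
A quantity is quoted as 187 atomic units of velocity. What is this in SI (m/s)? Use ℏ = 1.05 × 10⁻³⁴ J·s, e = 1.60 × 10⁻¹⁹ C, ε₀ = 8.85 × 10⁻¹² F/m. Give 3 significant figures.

One atomic unit of velocity: v_au = e²/(4πε₀ℏ) = 2.19 × 10⁶ m/s.
187 × 2.19 × 10⁶ m/s = 4.10 × 10⁸ m/s

4.10 × 10⁸ m/s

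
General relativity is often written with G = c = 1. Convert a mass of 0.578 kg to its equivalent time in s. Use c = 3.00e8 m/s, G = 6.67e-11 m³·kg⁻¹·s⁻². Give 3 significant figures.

1.43e-36 s

Mass → time via G/c³.
0.578 kg × (G/c³) = 1.43e-36 s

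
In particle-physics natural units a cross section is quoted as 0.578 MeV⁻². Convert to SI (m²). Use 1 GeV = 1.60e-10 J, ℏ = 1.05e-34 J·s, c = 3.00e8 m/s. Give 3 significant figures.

Area is [L]² = [E]⁻²·(ℏc)²; restore (ℏc)².
1 GeV⁻² → (ℏc)² × (1 GeV in J)⁻² = 3.88e-32 m².
Convert the energy scale: 0.578 MeV⁻² = 5.78e5 GeV⁻².
Result: 5.78e5 × 3.88e-32 = 2.24e-26 m².

2.24e-26 m²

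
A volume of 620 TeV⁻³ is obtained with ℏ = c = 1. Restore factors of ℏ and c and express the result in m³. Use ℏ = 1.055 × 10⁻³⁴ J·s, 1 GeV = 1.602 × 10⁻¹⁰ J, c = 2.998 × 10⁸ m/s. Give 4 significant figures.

Volume is [L]³ = [E]⁻³·(ℏc)³.
1 GeV⁻³ → (ℏc)³ × (1 GeV in J)⁻³ = 7.696 × 10⁻⁴⁸ m³.
Convert the energy scale: 620 TeV⁻³ = 6.20 × 10⁻⁷ GeV⁻³.
Result: 6.20 × 10⁻⁷ × 7.696 × 10⁻⁴⁸ = 4.772 × 10⁻⁵⁴ m³.

4.772 × 10⁻⁵⁴ m³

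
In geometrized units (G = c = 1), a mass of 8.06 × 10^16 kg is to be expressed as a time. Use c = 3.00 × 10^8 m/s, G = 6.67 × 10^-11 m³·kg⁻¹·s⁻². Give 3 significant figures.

Mass → time via G/c³.
8.06 × 10^16 kg × (G/c³) = 1.99 × 10^-19 s

1.99 × 10^-19 s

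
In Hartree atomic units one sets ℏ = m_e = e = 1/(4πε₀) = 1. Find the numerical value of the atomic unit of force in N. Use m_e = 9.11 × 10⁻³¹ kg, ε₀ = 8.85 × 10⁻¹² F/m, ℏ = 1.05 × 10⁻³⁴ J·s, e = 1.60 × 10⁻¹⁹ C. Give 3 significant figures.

8.33 × 10⁻⁸ N

F_au = E_h/a₀ = m_e²e⁶/((4πε₀)³ℏ⁴)
E_h = 4.38 × 10⁻¹⁸ J
a₀ = 5.26 × 10⁻¹¹ m
E_h/a₀ = 8.33 × 10⁻⁸ N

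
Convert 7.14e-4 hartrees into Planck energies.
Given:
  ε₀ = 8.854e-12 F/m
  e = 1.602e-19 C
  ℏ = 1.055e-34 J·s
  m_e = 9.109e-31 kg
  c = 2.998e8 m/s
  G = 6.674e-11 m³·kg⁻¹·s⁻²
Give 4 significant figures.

1.589e-30

hartree: E_h = m_e e⁴/(4πε₀ℏ)² = 4.354e-18 J
Planck energy: E_P = √(ℏc⁵/G) = 1.957e9 J
7.14e-4 × 4.354e-18 / 1.957e9 = 1.589e-30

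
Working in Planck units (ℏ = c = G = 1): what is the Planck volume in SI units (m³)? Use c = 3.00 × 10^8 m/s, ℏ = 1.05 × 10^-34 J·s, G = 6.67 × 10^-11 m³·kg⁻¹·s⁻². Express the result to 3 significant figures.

The unique combination of the constants set to 1 with dimensions of volume is V_P = (ℏG/c³)^(3/2).
  = √(1.75 × 10^-209)
  = 4.18 × 10^-105 m³

4.18 × 10^-105 m³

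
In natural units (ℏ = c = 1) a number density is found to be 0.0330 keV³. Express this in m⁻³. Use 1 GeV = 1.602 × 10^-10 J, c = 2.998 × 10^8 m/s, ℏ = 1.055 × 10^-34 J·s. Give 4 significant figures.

4.288 × 10^27 m⁻³

Number density is [L]⁻³ = [E]³/(ℏc)³.
1 GeV³ → 1/(ℏc)³ × (1 GeV in J)³ = 1.299 × 10^47 m⁻³.
Convert the energy scale: 0.0330 keV³ = 3.30 × 10^-20 GeV³.
Result: 3.30 × 10^-20 × 1.299 × 10^47 = 4.288 × 10^27 m⁻³.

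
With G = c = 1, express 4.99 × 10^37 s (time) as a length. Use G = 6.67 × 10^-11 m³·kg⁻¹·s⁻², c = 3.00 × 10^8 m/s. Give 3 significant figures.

1.50 × 10^46 m

Time → length via c.
4.99 × 10^37 s × (c) = 1.50 × 10^46 m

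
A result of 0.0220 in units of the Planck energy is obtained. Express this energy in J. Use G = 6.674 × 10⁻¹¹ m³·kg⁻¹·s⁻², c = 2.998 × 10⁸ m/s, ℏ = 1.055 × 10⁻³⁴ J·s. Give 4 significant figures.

One Planck energy: E_P = √(ℏc⁵/G) = 1.957 × 10⁹ J.
0.0220 × 1.957 × 10⁹ J = 4.305 × 10⁷ J

4.305 × 10⁷ J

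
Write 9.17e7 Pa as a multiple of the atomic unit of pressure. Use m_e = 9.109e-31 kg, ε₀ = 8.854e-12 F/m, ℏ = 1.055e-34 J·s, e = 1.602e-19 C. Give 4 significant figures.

atomic unit of pressure: P_au = E_h/a₀³ = m_e⁴e¹⁰/((4πε₀)⁵ℏ⁸) = 2.929e13 Pa.
9.17e7 / 2.929e13 = 3.131e-6

3.131e-6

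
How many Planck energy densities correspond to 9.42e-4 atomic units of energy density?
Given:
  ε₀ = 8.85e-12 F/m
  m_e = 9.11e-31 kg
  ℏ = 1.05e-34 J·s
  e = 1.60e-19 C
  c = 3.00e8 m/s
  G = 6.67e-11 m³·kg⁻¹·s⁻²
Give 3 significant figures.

6.06e-104

atomic unit of energy density: u_au = E_h/a₀³ = m_e⁴e¹⁰/((4πε₀)⁵ℏ⁸) = 3.01e13 J/m³
Planck energy density: u_P = c⁷/(ℏG²) = 4.68e113 J/m³
9.42e-4 × 3.01e13 / 4.68e113 = 6.06e-104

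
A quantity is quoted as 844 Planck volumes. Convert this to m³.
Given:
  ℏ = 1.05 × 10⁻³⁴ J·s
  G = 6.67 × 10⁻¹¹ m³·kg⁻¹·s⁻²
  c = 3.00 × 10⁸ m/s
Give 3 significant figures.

One Planck volume: V_P = (ℏG/c³)^(3/2) = 4.18 × 10⁻¹⁰⁵ m³.
844 × 4.18 × 10⁻¹⁰⁵ m³ = 3.53 × 10⁻¹⁰² m³

3.53 × 10⁻¹⁰² m³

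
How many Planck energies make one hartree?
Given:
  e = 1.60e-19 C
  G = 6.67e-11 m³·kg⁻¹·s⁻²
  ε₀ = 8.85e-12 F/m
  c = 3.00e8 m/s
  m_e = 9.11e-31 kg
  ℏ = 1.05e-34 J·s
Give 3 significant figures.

hartree: E_h = m_e e⁴/(4πε₀ℏ)² = 4.38e-18 J
Planck energy: E_P = √(ℏc⁵/G) = 1.96e9 J
ratio = 4.38e-18 / 1.96e9 = 2.24e-27

2.24e-27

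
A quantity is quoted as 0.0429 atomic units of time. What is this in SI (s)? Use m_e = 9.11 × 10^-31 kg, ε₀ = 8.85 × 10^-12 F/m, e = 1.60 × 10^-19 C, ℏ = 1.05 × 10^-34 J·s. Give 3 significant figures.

One atomic unit of time: τ_au = (4πε₀)²ℏ³/(m_e e⁴) = 2.40 × 10^-17 s.
0.0429 × 2.40 × 10^-17 s = 1.03 × 10^-18 s

1.03 × 10^-18 s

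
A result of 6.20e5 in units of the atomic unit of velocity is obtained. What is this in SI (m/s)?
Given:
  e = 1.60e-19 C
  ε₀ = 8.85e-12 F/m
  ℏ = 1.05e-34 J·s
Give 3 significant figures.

One atomic unit of velocity: v_au = e²/(4πε₀ℏ) = 2.19e6 m/s.
6.20e5 × 2.19e6 m/s = 1.36e12 m/s

1.36e12 m/s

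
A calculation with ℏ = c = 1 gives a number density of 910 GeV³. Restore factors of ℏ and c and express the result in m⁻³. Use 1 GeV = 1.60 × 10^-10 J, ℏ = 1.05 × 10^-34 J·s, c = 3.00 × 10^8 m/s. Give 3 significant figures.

1.19 × 10^50 m⁻³

Number density is [L]⁻³ = [E]³/(ℏc)³.
1 GeV³ → 1/(ℏc)³ × (1 GeV in J)³ = 1.31 × 10^47 m⁻³.
Result: 910 × 1.31 × 10^47 = 1.19 × 10^50 m⁻³.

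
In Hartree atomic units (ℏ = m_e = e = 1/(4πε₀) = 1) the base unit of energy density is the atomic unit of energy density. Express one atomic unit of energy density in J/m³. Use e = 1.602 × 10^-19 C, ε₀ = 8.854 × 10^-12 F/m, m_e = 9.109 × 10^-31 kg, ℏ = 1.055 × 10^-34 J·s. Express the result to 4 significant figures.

2.929 × 10^13 J/m³

u_au = E_h/a₀³ = m_e⁴e¹⁰/((4πε₀)⁵ℏ⁸)
E_h = 4.354 × 10^-18 J
a₀ = 5.297 × 10^-11 m
E_h/a₀³ = 2.929 × 10^13 J/m³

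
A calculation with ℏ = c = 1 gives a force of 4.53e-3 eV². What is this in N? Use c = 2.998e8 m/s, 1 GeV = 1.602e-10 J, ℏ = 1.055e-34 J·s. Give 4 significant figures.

3.676e-15 N

Force is [E]/[L] = [E]²/(ℏc); restore (ℏc)⁻¹.
1 GeV² → 1/(ℏc) × (1 GeV in J)² = 8.114e5 N.
Convert the energy scale: 4.53e-3 eV² = 4.53e-21 GeV².
Result: 4.53e-21 × 8.114e5 = 3.676e-15 N.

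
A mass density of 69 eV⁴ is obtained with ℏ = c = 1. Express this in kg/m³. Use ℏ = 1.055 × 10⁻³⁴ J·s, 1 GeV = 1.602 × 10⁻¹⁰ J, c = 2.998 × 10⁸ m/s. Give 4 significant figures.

Mass density is [E]/(c²[L]³) = [E]⁴/(ℏ³c⁵).
1 GeV⁴ → 1/(ℏ³c⁵) × (1 GeV in J)⁴ = 2.316 × 10²⁰ kg/m³.
Convert the energy scale: 69 eV⁴ = 6.90 × 10⁻³⁵ GeV⁴.
Result: 6.90 × 10⁻³⁵ × 2.316 × 10²⁰ = 1.598 × 10⁻¹⁴ kg/m³.

1.598 × 10⁻¹⁴ kg/m³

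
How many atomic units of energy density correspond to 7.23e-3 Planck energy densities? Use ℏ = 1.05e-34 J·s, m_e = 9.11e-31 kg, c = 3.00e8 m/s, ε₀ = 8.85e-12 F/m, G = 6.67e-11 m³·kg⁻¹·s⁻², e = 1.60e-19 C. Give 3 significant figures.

1.12e98

Planck energy density: u_P = c⁷/(ℏG²) = 4.68e113 J/m³
atomic unit of energy density: u_au = E_h/a₀³ = m_e⁴e¹⁰/((4πε₀)⁵ℏ⁸) = 3.01e13 J/m³
7.23e-3 × 4.68e113 / 3.01e13 = 1.12e98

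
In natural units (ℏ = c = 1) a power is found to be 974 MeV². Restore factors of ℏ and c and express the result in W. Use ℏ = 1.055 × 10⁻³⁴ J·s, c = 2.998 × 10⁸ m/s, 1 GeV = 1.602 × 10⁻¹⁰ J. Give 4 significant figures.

2.369 × 10¹¹ W

Power is [E]/[T] = [E]²/ℏ.
1 GeV² → 1/ℏ × (1 GeV in J)² = 2.433 × 10¹⁴ W.
Convert the energy scale: 974 MeV² = 9.74 × 10⁻⁴ GeV².
Result: 9.74 × 10⁻⁴ × 2.433 × 10¹⁴ = 2.369 × 10¹¹ W.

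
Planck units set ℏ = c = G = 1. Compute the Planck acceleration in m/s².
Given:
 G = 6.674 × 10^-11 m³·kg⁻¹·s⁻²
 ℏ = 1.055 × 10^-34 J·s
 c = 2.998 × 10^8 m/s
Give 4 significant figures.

From ℏ = c = G = 1 the acceleration scale is a_P = √(c⁷/(ℏG)).
  = √(3.092 × 10^103)
  = 5.560 × 10^51 m/s²

5.560 × 10^51 m/s²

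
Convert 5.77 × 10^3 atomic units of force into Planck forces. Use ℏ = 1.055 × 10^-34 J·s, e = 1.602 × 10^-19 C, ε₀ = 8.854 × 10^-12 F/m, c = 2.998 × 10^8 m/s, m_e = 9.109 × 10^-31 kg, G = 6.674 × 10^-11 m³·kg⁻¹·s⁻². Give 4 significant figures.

3.918 × 10^-48

atomic unit of force: F_au = E_h/a₀ = m_e²e⁶/((4πε₀)³ℏ⁴) = 8.220 × 10^-8 N
Planck force: F_P = c⁴/G = 1.210 × 10^44 N
5.77 × 10^3 × 8.220 × 10^-8 / 1.210 × 10^44 = 3.918 × 10^-48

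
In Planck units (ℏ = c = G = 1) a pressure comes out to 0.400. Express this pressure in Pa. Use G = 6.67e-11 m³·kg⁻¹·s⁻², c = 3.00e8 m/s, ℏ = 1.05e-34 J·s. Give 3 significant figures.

One Planck pressure: p_P = c⁷/(ℏG²) = 4.68e113 Pa.
0.400 × 4.68e113 Pa = 1.87e113 Pa

1.87e113 Pa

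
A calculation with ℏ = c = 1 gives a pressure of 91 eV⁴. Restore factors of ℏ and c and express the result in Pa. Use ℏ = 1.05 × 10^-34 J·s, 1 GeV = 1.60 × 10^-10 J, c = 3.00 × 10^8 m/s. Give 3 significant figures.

1.91 × 10^3 Pa

Pressure is [E]/[L]³ = [E]⁴/(ℏc)³.
1 GeV⁴ → 1/(ℏc)³ × (1 GeV in J)⁴ = 2.10 × 10^37 Pa.
Convert the energy scale: 91 eV⁴ = 9.10 × 10^-35 GeV⁴.
Result: 9.10 × 10^-35 × 2.10 × 10^37 = 1.91 × 10^3 Pa.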